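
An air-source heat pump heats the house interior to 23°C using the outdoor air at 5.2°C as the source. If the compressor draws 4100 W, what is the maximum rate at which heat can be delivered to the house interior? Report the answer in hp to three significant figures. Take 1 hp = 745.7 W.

91.5 hp

In absolute terms T_C = 278.35 K and T_H = 296.15 K, so ΔT = 17.80 K.
COP_Carnot = T_H/ΔT = 296.15/17.80 = 16.64.
Q̇_max = COP_Carnot × Ẇ = 16.64 × 4100 W = 68210 W = 91.48 hp.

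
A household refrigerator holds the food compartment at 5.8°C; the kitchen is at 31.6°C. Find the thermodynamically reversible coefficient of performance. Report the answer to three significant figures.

10.8

In absolute terms T_C = 278.95 K and T_H = 304.75 K, so ΔT = 25.80 K.
For a reversible cycle, COP_Carnot = T_C/ΔT = 278.95/25.80 = 10.81.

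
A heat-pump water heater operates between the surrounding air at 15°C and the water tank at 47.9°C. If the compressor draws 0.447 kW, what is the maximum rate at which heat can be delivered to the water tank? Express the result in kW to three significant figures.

4.36 kW

In absolute terms T_C = 288.15 K and T_H = 321.05 K, so ΔT = 32.90 K.
COP_Carnot = T_H/ΔT = 321.05/32.90 = 9.758.
Q̇_max = COP_Carnot × Ẇ = 9.758 × 0.4470 kW = 4.362 kW.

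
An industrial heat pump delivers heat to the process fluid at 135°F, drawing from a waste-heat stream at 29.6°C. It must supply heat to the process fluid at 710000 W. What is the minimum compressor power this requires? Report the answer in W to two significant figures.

In absolute terms T_C = 302.75 K and T_H = 330.37 K, so ΔT = 27.62 K.
COP_Carnot = T_H/ΔT = 330.37/27.62 = 11.96.
Ẇ_min = Q̇/COP_Carnot = 710000/11.96 = 59360 W.

59000 W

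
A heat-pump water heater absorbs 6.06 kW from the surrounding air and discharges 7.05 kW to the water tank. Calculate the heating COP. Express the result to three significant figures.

7.12

The first law gives Q̇_H = Q̇_C + Ẇ, so the three rates are Q̇_C = 6.060, Q̇_H = 7.050, Ẇ = 0.9900 kW.
COP_HP = Q̇_H/Ẇ = 7.050/0.9900 = 7.121.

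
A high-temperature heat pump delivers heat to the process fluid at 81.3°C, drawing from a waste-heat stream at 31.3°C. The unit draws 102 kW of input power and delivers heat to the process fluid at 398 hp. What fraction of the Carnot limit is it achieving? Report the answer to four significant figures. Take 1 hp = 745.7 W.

0.4105

Converting, Q̇_H = 398.0 hp = 296.8 kW, so COP_actual = Q̇_H/Ẇ = 296.8/102.0 = 2.910.
In absolute terms T_C = 304.45 K and T_H = 354.45 K, so ΔT = 50.00 K.
COP_Carnot = T_H/ΔT = 354.45/50.00 = 7.089.
η_II = COP_actual/COP_Carnot = 2.910/7.089 = 0.4105.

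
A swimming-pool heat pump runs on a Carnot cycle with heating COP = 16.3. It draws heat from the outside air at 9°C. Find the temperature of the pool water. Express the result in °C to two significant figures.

27 °C

COP_HP = T_H/(T_H − T_C) rearranges to T_H = COP·T_C/(COP − 1).
With T_C = 282.15 K, T_H = 16.3 × 282.15/15.30 = 300.59 K.
Converting, 300.59 K = 27.44°C.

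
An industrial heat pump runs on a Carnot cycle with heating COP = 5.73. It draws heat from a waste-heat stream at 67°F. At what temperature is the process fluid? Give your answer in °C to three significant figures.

COP_HP = T_H/(T_H − T_C) rearranges to T_H = COP·T_C/(COP − 1).
With T_C = 292.59 K, T_H = 5.73 × 292.59/4.730 = 354.45 K.
Converting, 354.45 K = 81.30°C.

81.3 °C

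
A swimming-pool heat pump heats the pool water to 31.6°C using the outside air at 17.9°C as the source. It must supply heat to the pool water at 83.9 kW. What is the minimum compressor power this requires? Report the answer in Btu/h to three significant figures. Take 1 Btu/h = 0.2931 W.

In absolute terms T_C = 291.05 K and T_H = 304.75 K, so ΔT = 13.70 K.
COP_Carnot = T_H/ΔT = 304.75/13.70 = 22.24.
Ẇ_min = Q̇/COP_Carnot = 83.90/22.24 = 3.772 kW = 12870 Btu/h.

12900 Btu/h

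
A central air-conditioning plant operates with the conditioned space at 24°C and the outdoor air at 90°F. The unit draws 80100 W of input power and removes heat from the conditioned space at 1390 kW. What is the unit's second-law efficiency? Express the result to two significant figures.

Converting, Q̇_C = 1390 kW = 1390000 W, so COP_actual = Q̇_C/Ẇ = 1390000/80100 = 17.35.
In absolute terms T_C = 297.15 K and T_H = 305.37 K, so ΔT = 8.222 K.
COP_Carnot = T_C/ΔT = 297.15/8.222 = 36.14.
η_II = COP_actual/COP_Carnot = 17.35/36.14 = 0.4802.

0.48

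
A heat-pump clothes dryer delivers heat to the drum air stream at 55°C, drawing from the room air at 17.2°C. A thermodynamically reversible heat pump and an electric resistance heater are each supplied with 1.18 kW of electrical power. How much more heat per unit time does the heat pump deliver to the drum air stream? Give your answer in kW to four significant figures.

9.064 kW

In absolute terms T_C = 290.35 K and T_H = 328.15 K, so ΔT = 37.80 K.
COP_Carnot = T_H/ΔT = 328.15/37.80 = 8.681.
The heat pump delivers Q̇_H = COP × Ẇ = 10.24 kW; the resistance heater delivers Ẇ = 1.180 kW.
Extra = (COP − 1)·Ẇ = 9.064 kW.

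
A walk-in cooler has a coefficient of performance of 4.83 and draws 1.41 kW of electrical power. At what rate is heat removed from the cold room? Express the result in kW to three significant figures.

6.81 kW

Q̇_C = COP × Ẇ = 4.83 × 1.410 = 6.810 kW.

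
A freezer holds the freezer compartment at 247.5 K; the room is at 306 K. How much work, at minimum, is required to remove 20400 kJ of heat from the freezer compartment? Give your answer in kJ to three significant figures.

The reservoir spacing is ΔT = 306 − 247.5 = 58.50 K.
The reversible limit is COP_R = T_C/ΔT = 4.231, so W_min = Q_C/COP = Q_C·ΔT/T_C.
W_min = 20400 × 58.50/247.50 = 4822 kJ.

4820 kJ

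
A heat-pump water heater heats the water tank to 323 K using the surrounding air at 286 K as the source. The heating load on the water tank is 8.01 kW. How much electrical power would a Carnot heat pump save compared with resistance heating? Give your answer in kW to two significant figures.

The reservoir spacing is ΔT = 323 − 286 = 37.00 K.
COP_Carnot = T_H/ΔT = 323.00/37.00 = 8.730.
Resistance heating needs Ẇ_res = Q̇_H = 8.010 kW; the reversible heat pump needs only Ẇ_hp = Q̇_H/COP = 0.9176 kW.
Saving = 8.010 − 0.9176 = 7.092 kW.

7.1 kW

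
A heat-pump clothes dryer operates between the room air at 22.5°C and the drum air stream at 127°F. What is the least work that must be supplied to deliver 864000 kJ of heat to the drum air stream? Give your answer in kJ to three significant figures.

80300 kJ

In absolute terms T_C = 295.65 K and T_H = 325.93 K, so ΔT = 30.28 K.
The reversible limit is COP_HP = T_H/ΔT = 10.76, so W_min = Q_H/COP = Q_H·ΔT/T_H.
W_min = 864000 × 30.28/325.93 = 80260 kJ.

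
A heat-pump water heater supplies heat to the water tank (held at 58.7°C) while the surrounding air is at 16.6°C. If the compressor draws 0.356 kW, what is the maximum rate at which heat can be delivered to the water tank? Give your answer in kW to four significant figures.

In absolute terms T_C = 289.75 K and T_H = 331.85 K, so ΔT = 42.10 K.
COP_Carnot = T_H/ΔT = 331.85/42.10 = 7.882.
Q̇_max = COP_Carnot × Ẇ = 7.882 × 0.3560 kW = 2.806 kW.

2.806 kW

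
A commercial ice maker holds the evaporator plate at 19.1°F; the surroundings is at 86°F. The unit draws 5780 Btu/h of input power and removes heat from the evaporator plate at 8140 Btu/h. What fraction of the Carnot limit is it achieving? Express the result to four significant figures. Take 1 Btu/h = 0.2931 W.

COP_actual = Q̇_C/Ẇ = 8140/5780 = 1.408.
In absolute terms T_C = 265.98 K and T_H = 303.15 K, so ΔT = 37.17 K.
COP_Carnot = T_C/ΔT = 265.98/37.17 = 7.157.
η_II = COP_actual/COP_Carnot = 1.408/7.157 = 0.1968.

0.1968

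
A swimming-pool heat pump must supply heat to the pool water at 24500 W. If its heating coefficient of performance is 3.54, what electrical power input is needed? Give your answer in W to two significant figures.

Ẇ = Q̇_H/COP_HP = 24500/3.54 = 6921 W.

6900 W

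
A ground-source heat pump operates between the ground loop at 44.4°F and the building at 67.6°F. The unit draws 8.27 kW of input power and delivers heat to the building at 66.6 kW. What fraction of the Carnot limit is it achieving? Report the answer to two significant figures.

COP_actual = Q̇_H/Ẇ = 66.60/8.270 = 8.053.
In absolute terms T_C = 280.04 K and T_H = 292.93 K, so ΔT = 12.89 K.
COP_Carnot = T_H/ΔT = 292.93/12.89 = 22.73.
η_II = COP_actual/COP_Carnot = 8.053/22.73 = 0.3543.

0.35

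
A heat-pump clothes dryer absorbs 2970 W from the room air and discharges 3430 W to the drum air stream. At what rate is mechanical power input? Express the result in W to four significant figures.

For a cyclic device the first law requires Q̇_H = Q̇_C + Ẇ.
Ẇ = Q̇_H − Q̇_C = 460.0 W.

460.0 W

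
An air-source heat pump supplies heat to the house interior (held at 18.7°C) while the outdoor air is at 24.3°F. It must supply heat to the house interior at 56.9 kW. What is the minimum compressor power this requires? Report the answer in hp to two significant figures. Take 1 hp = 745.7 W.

In absolute terms T_C = 268.87 K and T_H = 291.85 K, so ΔT = 22.98 K.
COP_Carnot = T_H/ΔT = 291.85/22.98 = 12.70.
Ẇ_min = Q̇/COP_Carnot = 56.90/12.70 = 4.480 kW = 6.008 hp.

6.0 hp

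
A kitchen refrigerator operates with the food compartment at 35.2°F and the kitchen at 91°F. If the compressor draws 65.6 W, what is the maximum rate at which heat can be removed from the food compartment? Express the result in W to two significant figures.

580 W

In absolute terms T_C = 274.93 K and T_H = 305.93 K, so ΔT = 31.00 K.
COP_Carnot = T_C/ΔT = 274.93/31.00 = 8.869.
Q̇_max = COP_Carnot × Ẇ = 8.869 × 65.60 W = 581.8 W.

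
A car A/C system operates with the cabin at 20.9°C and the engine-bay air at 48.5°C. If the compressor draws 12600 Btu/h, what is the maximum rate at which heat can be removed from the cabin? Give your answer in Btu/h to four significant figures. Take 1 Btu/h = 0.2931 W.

In absolute terms T_C = 294.05 K and T_H = 321.65 K, so ΔT = 27.60 K.
COP_Carnot = T_C/ΔT = 294.05/27.60 = 10.65.
Q̇_max = COP_Carnot × Ẇ = 10.65 × 12600 Btu/h = 134200 Btu/h.

134200 Btu/h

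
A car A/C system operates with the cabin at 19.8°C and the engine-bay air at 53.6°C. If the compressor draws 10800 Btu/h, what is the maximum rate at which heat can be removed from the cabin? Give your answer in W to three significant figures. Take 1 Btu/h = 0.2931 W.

27400 W

In absolute terms T_C = 292.95 K and T_H = 326.75 K, so ΔT = 33.80 K.
COP_Carnot = T_C/ΔT = 292.95/33.80 = 8.667.
Q̇_max = COP_Carnot × Ẇ = 8.667 × 10800 Btu/h = 93610 Btu/h = 27440 W.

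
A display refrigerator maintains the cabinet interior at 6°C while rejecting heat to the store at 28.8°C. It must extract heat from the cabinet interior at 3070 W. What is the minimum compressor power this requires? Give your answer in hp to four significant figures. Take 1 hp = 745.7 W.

0.3363 hp

In absolute terms T_C = 279.15 K and T_H = 301.95 K, so ΔT = 22.80 K.
COP_Carnot = T_C/ΔT = 279.15/22.80 = 12.24.
Ẇ_min = Q̇/COP_Carnot = 3070/12.24 = 250.7 W = 0.3363 hp.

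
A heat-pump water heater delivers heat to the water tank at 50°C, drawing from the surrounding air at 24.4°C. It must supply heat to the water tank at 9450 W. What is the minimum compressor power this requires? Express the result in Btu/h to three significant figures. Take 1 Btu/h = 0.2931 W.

2550 Btu/h

In absolute terms T_C = 297.55 K and T_H = 323.15 K, so ΔT = 25.60 K.
COP_Carnot = T_H/ΔT = 323.15/25.60 = 12.62.
Ẇ_min = Q̇/COP_Carnot = 9450/12.62 = 748.6 W = 2554 Btu/h.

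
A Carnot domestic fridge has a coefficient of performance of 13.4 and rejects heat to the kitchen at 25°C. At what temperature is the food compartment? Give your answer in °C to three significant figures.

4.30 °C

For a Carnot refrigerator COP_R = T_C/(T_H − T_C), so T_C = COP·T_H/(1 + COP).
With T_H = 298.15 K, T_C = 13.4 × 298.15/14.40 = 277.45 K.
Converting, 277.45 K = 4.30°C.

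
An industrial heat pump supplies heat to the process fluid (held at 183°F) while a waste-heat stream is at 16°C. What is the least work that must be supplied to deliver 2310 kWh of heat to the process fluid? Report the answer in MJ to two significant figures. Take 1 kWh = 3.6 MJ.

1600 MJ

In absolute terms T_C = 289.15 K and T_H = 357.04 K, so ΔT = 67.89 K.
The reversible limit is COP_HP = T_H/ΔT = 5.259, so W_min = Q_H/COP = Q_H·ΔT/T_H.
W_min = 2310 × 67.89/357.04 = 439.2 kWh = 1581 MJ.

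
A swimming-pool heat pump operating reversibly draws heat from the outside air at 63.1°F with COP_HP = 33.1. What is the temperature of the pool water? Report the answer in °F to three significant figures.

79.4 °F

COP_HP = T_H/(T_H − T_C) rearranges to T_H = COP·T_C/(COP − 1).
With T_C = 290.43 K, T_H = 33.1 × 290.43/32.10 = 299.48 K.
Converting, 299.48 K = 79.39°F.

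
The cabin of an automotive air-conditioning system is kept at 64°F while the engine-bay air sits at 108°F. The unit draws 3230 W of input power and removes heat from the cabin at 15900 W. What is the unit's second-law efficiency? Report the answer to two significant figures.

0.41

COP_actual = Q̇_C/Ẇ = 15900/3230 = 4.923.
In absolute terms T_C = 290.93 K and T_H = 315.37 K, so ΔT = 24.44 K.
COP_Carnot = T_C/ΔT = 290.93/24.44 = 11.90.
η_II = COP_actual/COP_Carnot = 4.923/11.90 = 0.4136.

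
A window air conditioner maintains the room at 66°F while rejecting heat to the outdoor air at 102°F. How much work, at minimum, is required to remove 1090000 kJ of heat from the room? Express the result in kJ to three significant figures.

74600 kJ

In absolute terms T_C = 292.04 K and T_H = 312.04 K, so ΔT = 20.00 K.
The reversible limit is COP_R = T_C/ΔT = 14.60, so W_min = Q_C/COP = Q_C·ΔT/T_C.
W_min = 1090000 × 20.00/292.04 = 74650 kJ.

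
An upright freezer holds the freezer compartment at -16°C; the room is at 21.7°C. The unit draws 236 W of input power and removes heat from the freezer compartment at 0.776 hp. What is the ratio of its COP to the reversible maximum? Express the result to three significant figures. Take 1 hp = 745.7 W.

Converting, Q̇_C = 0.7760 hp = 578.7 W, so COP_actual = Q̇_C/Ẇ = 578.7/236.0 = 2.452.
In absolute terms T_C = 257.15 K and T_H = 294.85 K, so ΔT = 37.70 K.
COP_Carnot = T_C/ΔT = 257.15/37.70 = 6.821.
η_II = COP_actual/COP_Carnot = 2.452/6.821 = 0.3595.

0.359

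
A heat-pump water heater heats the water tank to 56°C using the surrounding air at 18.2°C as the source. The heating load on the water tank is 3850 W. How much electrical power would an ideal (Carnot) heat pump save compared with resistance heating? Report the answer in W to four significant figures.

3408 W

In absolute terms T_C = 291.35 K and T_H = 329.15 K, so ΔT = 37.80 K.
COP_Carnot = T_H/ΔT = 329.15/37.80 = 8.708.
Resistance heating needs Ẇ_res = Q̇_H = 3850 W; the reversible heat pump needs only Ẇ_hp = Q̇_H/COP = 442.1 W.
Saving = 3850 − 442.1 = 3408 W.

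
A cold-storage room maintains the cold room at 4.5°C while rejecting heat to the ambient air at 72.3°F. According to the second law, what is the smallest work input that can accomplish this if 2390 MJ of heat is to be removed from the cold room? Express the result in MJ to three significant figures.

154 MJ

In absolute terms T_C = 277.65 K and T_H = 295.54 K, so ΔT = 17.89 K.
The reversible limit is COP_R = T_C/ΔT = 15.52, so W_min = Q_C/COP = Q_C·ΔT/T_C.
W_min = 2390 × 17.89/277.65 = 154.0 MJ.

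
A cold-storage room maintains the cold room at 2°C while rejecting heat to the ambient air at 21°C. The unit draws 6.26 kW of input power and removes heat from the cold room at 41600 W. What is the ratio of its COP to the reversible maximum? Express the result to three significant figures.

Converting, Q̇_C = 41600 W = 41.60 kW, so COP_actual = Q̇_C/Ẇ = 41.60/6.260 = 6.645.
In absolute terms T_C = 275.15 K and T_H = 294.15 K, so ΔT = 19.00 K.
COP_Carnot = T_C/ΔT = 275.15/19.00 = 14.48.
η_II = COP_actual/COP_Carnot = 6.645/14.48 = 0.4589.

0.459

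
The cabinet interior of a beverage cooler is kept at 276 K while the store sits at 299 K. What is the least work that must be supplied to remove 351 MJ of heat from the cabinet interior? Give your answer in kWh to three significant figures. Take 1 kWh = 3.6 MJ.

8.13 kWh

The reservoir spacing is ΔT = 299 − 276 = 23.00 K.
The reversible limit is COP_R = T_C/ΔT = 12.00, so W_min = Q_C/COP = Q_C·ΔT/T_C.
W_min = 351.0 × 23.00/276.00 = 29.25 MJ = 8.125 kWh.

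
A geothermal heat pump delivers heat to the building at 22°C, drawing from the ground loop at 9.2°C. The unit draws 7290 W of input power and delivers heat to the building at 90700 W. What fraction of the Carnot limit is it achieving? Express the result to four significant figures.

0.5396

COP_actual = Q̇_H/Ẇ = 90700/7290 = 12.44.
In absolute terms T_C = 282.35 K and T_H = 295.15 K, so ΔT = 12.80 K.
COP_Carnot = T_H/ΔT = 295.15/12.80 = 23.06.
η_II = COP_actual/COP_Carnot = 12.44/23.06 = 0.5396.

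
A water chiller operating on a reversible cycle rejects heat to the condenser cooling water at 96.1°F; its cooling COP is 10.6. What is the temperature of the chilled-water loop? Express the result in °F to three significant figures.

For a Carnot refrigerator COP_R = T_C/(T_H − T_C), so T_C = COP·T_H/(1 + COP).
With T_H = 308.76 K, T_C = 10.6 × 308.76/11.60 = 282.14 K.
Converting, 282.14 K = 48.19°F.

48.2 °F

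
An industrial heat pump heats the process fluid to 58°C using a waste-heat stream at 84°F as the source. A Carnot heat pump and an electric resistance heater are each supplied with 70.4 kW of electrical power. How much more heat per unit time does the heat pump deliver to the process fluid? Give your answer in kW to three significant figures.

In absolute terms T_C = 302.04 K and T_H = 331.15 K, so ΔT = 29.11 K.
COP_Carnot = T_H/ΔT = 331.15/29.11 = 11.38.
The heat pump delivers Q̇_H = COP × Ẇ = 800.8 kW; the resistance heater delivers Ẇ = 70.40 kW.
Extra = (COP − 1)·Ẇ = 730.4 kW.

730 kW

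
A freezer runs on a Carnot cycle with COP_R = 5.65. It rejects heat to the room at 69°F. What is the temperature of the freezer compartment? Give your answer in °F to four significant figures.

For a Carnot refrigerator COP_R = T_C/(T_H − T_C), so T_C = COP·T_H/(1 + COP).
With T_H = 293.71 K, T_C = 5.65 × 293.71/6.650 = 249.54 K.
Converting, 249.54 K = -10.50°F.

-10.50 °F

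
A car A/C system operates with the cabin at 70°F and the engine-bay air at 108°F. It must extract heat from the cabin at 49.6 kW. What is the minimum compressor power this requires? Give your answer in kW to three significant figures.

3.56 kW

In absolute terms T_C = 294.26 K and T_H = 315.37 K, so ΔT = 21.11 K.
COP_Carnot = T_C/ΔT = 294.26/21.11 = 13.94.
Ẇ_min = Q̇/COP_Carnot = 49.60/13.94 = 3.558 kW.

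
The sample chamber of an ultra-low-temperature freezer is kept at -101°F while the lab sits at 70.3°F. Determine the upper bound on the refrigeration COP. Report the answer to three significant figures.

In absolute terms T_C = 199.26 K and T_H = 294.43 K, so ΔT = 95.17 K.
For a reversible cycle, COP_Carnot = T_C/ΔT = 199.26/95.17 = 2.094.

2.09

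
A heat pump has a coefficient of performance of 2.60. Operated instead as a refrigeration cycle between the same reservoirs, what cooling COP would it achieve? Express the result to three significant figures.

1.60

Since Q_H = Q_C + W for any cycle, COP_R = Q_C/W = Q_H/W − 1.
COP_R = 2.60 − 1 = 1.60.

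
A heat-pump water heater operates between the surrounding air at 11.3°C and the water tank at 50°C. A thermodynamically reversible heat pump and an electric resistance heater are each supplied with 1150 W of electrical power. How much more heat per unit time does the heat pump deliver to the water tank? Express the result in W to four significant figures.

8453 W

In absolute terms T_C = 284.45 K and T_H = 323.15 K, so ΔT = 38.70 K.
COP_Carnot = T_H/ΔT = 323.15/38.70 = 8.350.
The heat pump delivers Q̇_H = COP × Ẇ = 9603 W; the resistance heater delivers Ẇ = 1150 W.
Extra = (COP − 1)·Ẇ = 8453 W.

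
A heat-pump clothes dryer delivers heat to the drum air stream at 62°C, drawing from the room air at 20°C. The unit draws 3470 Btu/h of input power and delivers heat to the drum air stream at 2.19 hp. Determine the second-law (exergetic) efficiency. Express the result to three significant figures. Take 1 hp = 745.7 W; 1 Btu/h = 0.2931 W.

0.201

Converting, Q̇_H = 2.190 hp = 5572 Btu/h, so COP_actual = Q̇_H/Ẇ = 5572/3470 = 1.606.
In absolute terms T_C = 293.15 K and T_H = 335.15 K, so ΔT = 42.00 K.
COP_Carnot = T_H/ΔT = 335.15/42.00 = 7.980.
η_II = COP_actual/COP_Carnot = 1.606/7.980 = 0.2012.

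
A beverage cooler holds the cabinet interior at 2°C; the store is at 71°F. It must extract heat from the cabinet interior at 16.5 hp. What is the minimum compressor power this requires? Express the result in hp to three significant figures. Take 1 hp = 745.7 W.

1.18 hp

In absolute terms T_C = 275.15 K and T_H = 294.82 K, so ΔT = 19.67 K.
COP_Carnot = T_C/ΔT = 275.15/19.67 = 13.99.
Ẇ_min = Q̇/COP_Carnot = 16.50/13.99 = 1.179 hp.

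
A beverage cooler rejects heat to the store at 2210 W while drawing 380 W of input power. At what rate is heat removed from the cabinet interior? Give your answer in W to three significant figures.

For a cyclic device the first law requires Q̇_H = Q̇_C + Ẇ.
Q̇_C = Q̇_H − Ẇ = 1830 W.

1830 W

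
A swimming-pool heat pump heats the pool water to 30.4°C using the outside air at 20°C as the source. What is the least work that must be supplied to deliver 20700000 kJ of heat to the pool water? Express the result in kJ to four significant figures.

709200 kJ

In absolute terms T_C = 293.15 K and T_H = 303.55 K, so ΔT = 10.40 K.
The reversible limit is COP_HP = T_H/ΔT = 29.19, so W_min = Q_H/COP = Q_H·ΔT/T_H.
W_min = 20700000 × 10.40/303.55 = 709200 kJ.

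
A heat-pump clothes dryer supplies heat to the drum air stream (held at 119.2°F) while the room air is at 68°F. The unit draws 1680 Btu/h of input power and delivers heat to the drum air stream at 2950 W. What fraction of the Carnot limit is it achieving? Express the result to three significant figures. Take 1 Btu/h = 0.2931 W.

Converting, Q̇_H = 2950 W = 10060 Btu/h, so COP_actual = Q̇_H/Ẇ = 10060/1680 = 5.991.
In absolute terms T_C = 293.15 K and T_H = 321.59 K, so ΔT = 28.44 K.
COP_Carnot = T_H/ΔT = 321.59/28.44 = 11.31.
η_II = COP_actual/COP_Carnot = 5.991/11.31 = 0.5299.

0.530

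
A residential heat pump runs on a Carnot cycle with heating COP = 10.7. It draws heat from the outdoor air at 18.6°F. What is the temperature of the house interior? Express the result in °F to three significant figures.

COP_HP = T_H/(T_H − T_C) rearranges to T_H = COP·T_C/(COP − 1).
With T_C = 265.71 K, T_H = 10.7 × 265.71/9.700 = 293.10 K.
Converting, 293.10 K = 67.91°F.

67.9 °F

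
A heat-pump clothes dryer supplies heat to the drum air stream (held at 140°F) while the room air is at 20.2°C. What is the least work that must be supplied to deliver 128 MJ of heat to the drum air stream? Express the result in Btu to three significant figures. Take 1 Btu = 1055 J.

In absolute terms T_C = 293.35 K and T_H = 333.15 K, so ΔT = 39.80 K.
The reversible limit is COP_HP = T_H/ΔT = 8.371, so W_min = Q_H/COP = Q_H·ΔT/T_H.
W_min = 128.0 × 39.80/333.15 = 15.29 MJ = 14490 Btu.

14500 Btu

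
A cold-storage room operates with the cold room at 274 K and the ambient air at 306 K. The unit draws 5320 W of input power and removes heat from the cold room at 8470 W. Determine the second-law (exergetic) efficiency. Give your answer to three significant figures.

COP_actual = Q̇_C/Ẇ = 8470/5320 = 1.592.
The reservoir spacing is ΔT = 306 − 274 = 32.00 K.
COP_Carnot = T_C/ΔT = 274.00/32.00 = 8.563.
η_II = COP_actual/COP_Carnot = 1.592/8.563 = 0.1859.

0.186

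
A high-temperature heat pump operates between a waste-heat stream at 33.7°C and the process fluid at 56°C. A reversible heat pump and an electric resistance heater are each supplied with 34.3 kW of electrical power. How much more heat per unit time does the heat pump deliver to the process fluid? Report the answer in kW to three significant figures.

In absolute terms T_C = 306.85 K and T_H = 329.15 K, so ΔT = 22.30 K.
COP_Carnot = T_H/ΔT = 329.15/22.30 = 14.76.
The heat pump delivers Q̇_H = COP × Ẇ = 506.3 kW; the resistance heater delivers Ẇ = 34.30 kW.
Extra = (COP − 1)·Ẇ = 472.0 kW.

472 kW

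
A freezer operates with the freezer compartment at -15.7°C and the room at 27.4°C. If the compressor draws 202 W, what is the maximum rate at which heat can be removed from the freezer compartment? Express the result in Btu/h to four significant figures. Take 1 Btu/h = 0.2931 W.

In absolute terms T_C = 257.45 K and T_H = 300.55 K, so ΔT = 43.10 K.
COP_Carnot = T_C/ΔT = 257.45/43.10 = 5.973.
Q̇_max = COP_Carnot × Ẇ = 5.973 × 202.0 W = 1207 W = 4117 Btu/h.

4117 Btu/h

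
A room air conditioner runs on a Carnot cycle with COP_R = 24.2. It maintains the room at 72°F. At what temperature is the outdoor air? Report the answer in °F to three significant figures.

94.0 °F

COP_R = T_C/(T_H − T_C) gives T_H − T_C = T_C/COP.
With T_C = 295.37 K, T_H = 295.37 × (1 + 1/24.2) = 307.58 K.
Converting, 307.58 K = 93.97°F.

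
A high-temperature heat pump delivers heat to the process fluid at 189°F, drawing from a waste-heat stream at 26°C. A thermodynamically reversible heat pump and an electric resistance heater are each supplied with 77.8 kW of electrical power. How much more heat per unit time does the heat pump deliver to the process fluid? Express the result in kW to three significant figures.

380 kW

In absolute terms T_C = 299.15 K and T_H = 360.37 K, so ΔT = 61.22 K.
COP_Carnot = T_H/ΔT = 360.37/61.22 = 5.886.
The heat pump delivers Q̇_H = COP × Ẇ = 458.0 kW; the resistance heater delivers Ẇ = 77.80 kW.
Extra = (COP − 1)·Ẇ = 380.2 kW.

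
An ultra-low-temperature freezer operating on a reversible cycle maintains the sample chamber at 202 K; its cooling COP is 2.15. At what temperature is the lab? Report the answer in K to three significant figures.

COP_R = T_C/(T_H − T_C) gives T_H − T_C = T_C/COP.
With T_C = 202.00 K, T_H = 202.00 × (1 + 1/2.15) = 295.95 K.

296 K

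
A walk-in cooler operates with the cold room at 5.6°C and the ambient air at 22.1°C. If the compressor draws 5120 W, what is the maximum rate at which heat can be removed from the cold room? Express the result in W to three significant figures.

In absolute terms T_C = 278.75 K and T_H = 295.25 K, so ΔT = 16.50 K.
COP_Carnot = T_C/ΔT = 278.75/16.50 = 16.89.
Q̇_max = COP_Carnot × Ẇ = 16.89 × 5120 W = 86500 W.

86500 W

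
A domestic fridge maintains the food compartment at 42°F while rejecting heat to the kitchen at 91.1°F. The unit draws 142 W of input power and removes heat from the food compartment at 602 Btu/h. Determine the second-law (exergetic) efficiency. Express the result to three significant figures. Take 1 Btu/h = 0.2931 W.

0.122

Converting, Q̇_C = 602.0 Btu/h = 176.4 W, so COP_actual = Q̇_C/Ẇ = 176.4/142.0 = 1.243.
In absolute terms T_C = 278.71 K and T_H = 305.98 K, so ΔT = 27.28 K.
COP_Carnot = T_C/ΔT = 278.71/27.28 = 10.22.
η_II = COP_actual/COP_Carnot = 1.243/10.22 = 0.1216.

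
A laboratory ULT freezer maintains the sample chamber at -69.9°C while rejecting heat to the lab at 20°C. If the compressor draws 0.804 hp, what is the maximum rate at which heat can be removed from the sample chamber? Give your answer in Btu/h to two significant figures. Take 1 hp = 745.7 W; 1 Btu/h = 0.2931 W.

In absolute terms T_C = 203.25 K and T_H = 293.15 K, so ΔT = 89.90 K.
COP_Carnot = T_C/ΔT = 203.25/89.90 = 2.261.
Q̇_max = COP_Carnot × Ẇ = 2.261 × 0.8040 hp = 1.818 hp = 4625 Btu/h.

4600 Btu/h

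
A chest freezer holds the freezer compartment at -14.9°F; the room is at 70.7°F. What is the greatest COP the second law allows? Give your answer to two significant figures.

In absolute terms T_C = 247.09 K and T_H = 294.65 K, so ΔT = 47.56 K.
For a reversible cycle, COP_Carnot = T_C/ΔT = 247.09/47.56 = 5.196.

5.2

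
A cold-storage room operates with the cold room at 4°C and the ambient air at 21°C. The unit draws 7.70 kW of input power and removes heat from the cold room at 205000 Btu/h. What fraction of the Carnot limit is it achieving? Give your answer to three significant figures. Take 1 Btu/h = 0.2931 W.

0.479

Converting, Q̇_C = 205000 Btu/h = 60.09 kW, so COP_actual = Q̇_C/Ẇ = 60.09/7.700 = 7.803.
In absolute terms T_C = 277.15 K and T_H = 294.15 K, so ΔT = 17.00 K.
COP_Carnot = T_C/ΔT = 277.15/17.00 = 16.30.
η_II = COP_actual/COP_Carnot = 7.803/16.30 = 0.4786.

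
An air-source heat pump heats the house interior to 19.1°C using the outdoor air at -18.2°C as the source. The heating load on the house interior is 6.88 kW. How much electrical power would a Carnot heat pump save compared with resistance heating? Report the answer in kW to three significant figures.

In absolute terms T_C = 254.95 K and T_H = 292.25 K, so ΔT = 37.30 K.
COP_Carnot = T_H/ΔT = 292.25/37.30 = 7.835.
Resistance heating needs Ẇ_res = Q̇_H = 6.880 kW; the reversible heat pump needs only Ẇ_hp = Q̇_H/COP = 0.8781 kW.
Saving = 6.880 − 0.8781 = 6.002 kW.

6.00 kW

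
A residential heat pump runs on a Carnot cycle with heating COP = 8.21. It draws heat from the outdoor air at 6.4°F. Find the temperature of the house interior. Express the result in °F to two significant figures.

COP_HP = T_H/(T_H − T_C) rearranges to T_H = COP·T_C/(COP − 1).
With T_C = 258.93 K, T_H = 8.21 × 258.93/7.210 = 294.84 K.
Converting, 294.84 K = 71.04°F.

71 °F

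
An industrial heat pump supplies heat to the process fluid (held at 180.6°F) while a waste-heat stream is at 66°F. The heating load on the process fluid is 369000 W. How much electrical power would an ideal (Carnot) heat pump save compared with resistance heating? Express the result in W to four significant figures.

In absolute terms T_C = 292.04 K and T_H = 355.71 K, so ΔT = 63.67 K.
COP_Carnot = T_H/ΔT = 355.71/63.67 = 5.587.
Resistance heating needs Ẇ_res = Q̇_H = 369000 W; the reversible heat pump needs only Ẇ_hp = Q̇_H/COP = 66050 W.
Saving = 369000 − 66050 = 303000 W.

303000 W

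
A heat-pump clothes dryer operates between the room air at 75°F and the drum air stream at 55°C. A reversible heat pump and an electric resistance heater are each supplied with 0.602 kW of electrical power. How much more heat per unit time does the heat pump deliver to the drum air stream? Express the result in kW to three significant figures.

In absolute terms T_C = 297.04 K and T_H = 328.15 K, so ΔT = 31.11 K.
COP_Carnot = T_H/ΔT = 328.15/31.11 = 10.55.
The heat pump delivers Q̇_H = COP × Ẇ = 6.350 kW; the resistance heater delivers Ẇ = 0.6020 kW.
Extra = (COP − 1)·Ẇ = 5.748 kW.

5.75 kW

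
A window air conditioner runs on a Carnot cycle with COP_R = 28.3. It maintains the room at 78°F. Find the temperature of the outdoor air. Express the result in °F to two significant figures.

97 °F

COP_R = T_C/(T_H − T_C) gives T_H − T_C = T_C/COP.
With T_C = 298.71 K, T_H = 298.71 × (1 + 1/28.3) = 309.26 K.
Converting, 309.26 K = 97.00°F.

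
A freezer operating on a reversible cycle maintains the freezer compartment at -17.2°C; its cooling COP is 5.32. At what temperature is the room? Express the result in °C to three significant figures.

COP_R = T_C/(T_H − T_C) gives T_H − T_C = T_C/COP.
With T_C = 255.95 K, T_H = 255.95 × (1 + 1/5.32) = 304.06 K.
Converting, 304.06 K = 30.91°C.

30.9 °C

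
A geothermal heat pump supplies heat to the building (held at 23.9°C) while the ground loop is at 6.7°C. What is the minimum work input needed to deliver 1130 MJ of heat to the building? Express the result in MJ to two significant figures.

In absolute terms T_C = 279.85 K and T_H = 297.05 K, so ΔT = 17.20 K.
The reversible limit is COP_HP = T_H/ΔT = 17.27, so W_min = Q_H/COP = Q_H·ΔT/T_H.
W_min = 1130 × 17.20/297.05 = 65.43 MJ.

65 MJ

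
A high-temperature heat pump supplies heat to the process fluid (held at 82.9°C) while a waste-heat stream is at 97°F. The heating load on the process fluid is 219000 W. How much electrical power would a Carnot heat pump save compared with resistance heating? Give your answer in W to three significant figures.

190000 W

In absolute terms T_C = 309.26 K and T_H = 356.05 K, so ΔT = 46.79 K.
COP_Carnot = T_H/ΔT = 356.05/46.79 = 7.610.
Resistance heating needs Ẇ_res = Q̇_H = 219000 W; the reversible heat pump needs only Ẇ_hp = Q̇_H/COP = 28780 W.
Saving = 219000 − 28780 = 190200 W.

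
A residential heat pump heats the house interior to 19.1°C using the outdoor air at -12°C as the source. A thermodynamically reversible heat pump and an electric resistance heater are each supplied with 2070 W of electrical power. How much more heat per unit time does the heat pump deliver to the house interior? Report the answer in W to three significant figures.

In absolute terms T_C = 261.15 K and T_H = 292.25 K, so ΔT = 31.10 K.
COP_Carnot = T_H/ΔT = 292.25/31.10 = 9.397.
The heat pump delivers Q̇_H = COP × Ẇ = 19450 W; the resistance heater delivers Ẇ = 2070 W.
Extra = (COP − 1)·Ẇ = 17380 W.

17400 W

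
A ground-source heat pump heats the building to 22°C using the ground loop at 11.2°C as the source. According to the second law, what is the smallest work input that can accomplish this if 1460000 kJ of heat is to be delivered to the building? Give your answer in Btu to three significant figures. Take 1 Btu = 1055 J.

50600 Btu

In absolute terms T_C = 284.35 K and T_H = 295.15 K, so ΔT = 10.80 K.
The reversible limit is COP_HP = T_H/ΔT = 27.33, so W_min = Q_H/COP = Q_H·ΔT/T_H.
W_min = 1460000 × 10.80/295.15 = 53420 kJ = 50640 Btu.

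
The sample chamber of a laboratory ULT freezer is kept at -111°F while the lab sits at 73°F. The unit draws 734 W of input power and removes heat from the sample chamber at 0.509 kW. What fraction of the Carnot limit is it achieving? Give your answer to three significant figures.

Converting, Q̇_C = 0.5090 kW = 509.0 W, so COP_actual = Q̇_C/Ẇ = 509.0/734.0 = 0.6935.
In absolute terms T_C = 193.71 K and T_H = 295.93 K, so ΔT = 102.2 K.
COP_Carnot = T_C/ΔT = 193.71/102.2 = 1.895.
η_II = COP_actual/COP_Carnot = 0.6935/1.895 = 0.3660.

0.366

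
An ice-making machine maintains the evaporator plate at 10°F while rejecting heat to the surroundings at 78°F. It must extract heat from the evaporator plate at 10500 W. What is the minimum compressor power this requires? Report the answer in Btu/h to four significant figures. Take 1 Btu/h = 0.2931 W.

5187 Btu/h

In absolute terms T_C = 260.93 K and T_H = 298.71 K, so ΔT = 37.78 K.
COP_Carnot = T_C/ΔT = 260.93/37.78 = 6.907.
Ẇ_min = Q̇/COP_Carnot = 10500/6.907 = 1520 W = 5187 Btu/h.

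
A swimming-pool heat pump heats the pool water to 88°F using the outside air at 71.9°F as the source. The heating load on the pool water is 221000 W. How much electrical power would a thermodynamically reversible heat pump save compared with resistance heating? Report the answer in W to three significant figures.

In absolute terms T_C = 295.32 K and T_H = 304.26 K, so ΔT = 8.944 K.
COP_Carnot = T_H/ΔT = 304.26/8.944 = 34.02.
Resistance heating needs Ẇ_res = Q̇_H = 221000 W; the reversible heat pump needs only Ẇ_hp = Q̇_H/COP = 6497 W.
Saving = 221000 − 6497 = 214500 W.

215000 W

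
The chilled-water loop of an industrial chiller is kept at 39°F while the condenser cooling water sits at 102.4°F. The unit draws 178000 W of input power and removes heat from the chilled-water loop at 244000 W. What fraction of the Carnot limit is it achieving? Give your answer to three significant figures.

0.174

COP_actual = Q̇_C/Ẇ = 244000/178000 = 1.371.
In absolute terms T_C = 277.04 K and T_H = 312.26 K, so ΔT = 35.22 K.
COP_Carnot = T_C/ΔT = 277.04/35.22 = 7.865.
η_II = COP_actual/COP_Carnot = 1.371/7.865 = 0.1743.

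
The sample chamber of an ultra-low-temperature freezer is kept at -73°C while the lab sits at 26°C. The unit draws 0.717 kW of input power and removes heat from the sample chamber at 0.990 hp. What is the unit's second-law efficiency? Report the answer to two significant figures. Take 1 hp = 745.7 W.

Converting, Q̇_C = 0.9900 hp = 0.7382 kW, so COP_actual = Q̇_C/Ẇ = 0.7382/0.7170 = 1.030.
In absolute terms T_C = 200.15 K and T_H = 299.15 K, so ΔT = 99.00 K.
COP_Carnot = T_C/ΔT = 200.15/99.00 = 2.022.
η_II = COP_actual/COP_Carnot = 1.030/2.022 = 0.5093.

0.51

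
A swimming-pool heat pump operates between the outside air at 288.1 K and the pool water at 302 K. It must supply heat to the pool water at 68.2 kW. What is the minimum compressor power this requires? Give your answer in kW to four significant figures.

3.139 kW

The reservoir spacing is ΔT = 302 − 288.1 = 13.90 K.
COP_Carnot = T_H/ΔT = 302.00/13.90 = 21.73.
Ẇ_min = Q̇/COP_Carnot = 68.20/21.73 = 3.139 kW.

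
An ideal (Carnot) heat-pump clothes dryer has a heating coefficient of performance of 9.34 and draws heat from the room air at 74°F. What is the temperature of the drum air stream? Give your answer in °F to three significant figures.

138 °F

COP_HP = T_H/(T_H − T_C) rearranges to T_H = COP·T_C/(COP − 1).
With T_C = 296.48 K, T_H = 9.34 × 296.48/8.340 = 332.03 K.
Converting, 332.03 K = 137.99°F.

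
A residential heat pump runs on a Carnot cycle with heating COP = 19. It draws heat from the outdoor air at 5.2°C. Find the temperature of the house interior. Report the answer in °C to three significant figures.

COP_HP = T_H/(T_H − T_C) rearranges to T_H = COP·T_C/(COP − 1).
With T_C = 278.35 K, T_H = 19 × 278.35/18.00 = 293.81 K.
Converting, 293.81 K = 20.66°C.

20.7 °C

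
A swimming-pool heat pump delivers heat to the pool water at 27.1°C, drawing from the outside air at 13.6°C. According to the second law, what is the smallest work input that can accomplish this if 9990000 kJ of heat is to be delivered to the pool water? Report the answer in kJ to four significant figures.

In absolute terms T_C = 286.75 K and T_H = 300.25 K, so ΔT = 13.50 K.
The reversible limit is COP_HP = T_H/ΔT = 22.24, so W_min = Q_H/COP = Q_H·ΔT/T_H.
W_min = 9990000 × 13.50/300.25 = 449200 kJ.

449200 kJ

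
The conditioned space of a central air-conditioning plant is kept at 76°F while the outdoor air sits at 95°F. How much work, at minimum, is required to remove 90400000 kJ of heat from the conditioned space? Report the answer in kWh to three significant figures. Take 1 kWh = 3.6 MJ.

In absolute terms T_C = 297.59 K and T_H = 308.15 K, so ΔT = 10.56 K.
The reversible limit is COP_R = T_C/ΔT = 28.19, so W_min = Q_C/COP = Q_C·ΔT/T_C.
W_min = 90400000 × 10.56/297.59 = 3206000 kJ = 890.7 kWh.

891 kWh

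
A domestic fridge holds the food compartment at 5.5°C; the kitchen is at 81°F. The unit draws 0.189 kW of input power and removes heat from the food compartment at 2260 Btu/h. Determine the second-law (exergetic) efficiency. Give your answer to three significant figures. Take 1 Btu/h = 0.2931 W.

Converting, Q̇_C = 2260 Btu/h = 0.6624 kW, so COP_actual = Q̇_C/Ẇ = 0.6624/0.1890 = 3.505.
In absolute terms T_C = 278.65 K and T_H = 300.37 K, so ΔT = 21.72 K.
COP_Carnot = T_C/ΔT = 278.65/21.72 = 12.83.
η_II = COP_actual/COP_Carnot = 3.505/12.83 = 0.2732.

0.273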